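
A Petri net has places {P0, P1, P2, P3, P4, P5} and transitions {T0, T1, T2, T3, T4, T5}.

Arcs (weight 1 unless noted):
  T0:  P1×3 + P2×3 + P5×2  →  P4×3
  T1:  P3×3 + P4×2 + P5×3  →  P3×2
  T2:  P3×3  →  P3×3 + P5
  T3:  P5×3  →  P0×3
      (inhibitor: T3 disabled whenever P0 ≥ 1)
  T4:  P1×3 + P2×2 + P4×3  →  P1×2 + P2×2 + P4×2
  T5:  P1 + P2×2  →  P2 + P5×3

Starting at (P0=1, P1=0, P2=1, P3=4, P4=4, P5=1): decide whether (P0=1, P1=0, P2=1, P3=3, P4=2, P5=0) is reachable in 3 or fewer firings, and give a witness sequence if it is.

step 1: fire T2:  (P0=1, P1=0, P2=1, P3=4, P4=4, P5=1) → (P0=1, P1=0, P2=1, P3=4, P4=4, P5=2)
step 2: fire T2:  (P0=1, P1=0, P2=1, P3=4, P4=4, P5=2) → (P0=1, P1=0, P2=1, P3=4, P4=4, P5=3)
step 3: fire T1:  (P0=1, P1=0, P2=1, P3=4, P4=4, P5=3) → (P0=1, P1=0, P2=1, P3=3, P4=2, P5=0)

YES — reachable via ⟨T2, T2, T1⟩ (3 firings)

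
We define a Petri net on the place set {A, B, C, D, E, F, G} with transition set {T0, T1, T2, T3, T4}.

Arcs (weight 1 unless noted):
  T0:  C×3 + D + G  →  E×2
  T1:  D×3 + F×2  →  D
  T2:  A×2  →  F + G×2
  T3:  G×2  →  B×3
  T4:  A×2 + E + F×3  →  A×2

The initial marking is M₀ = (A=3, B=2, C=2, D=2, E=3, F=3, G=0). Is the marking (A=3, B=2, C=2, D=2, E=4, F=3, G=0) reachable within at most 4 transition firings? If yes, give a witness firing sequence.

depth 0: 1 marking
depth 1: 3 markings reached so far
depth 2: 5 markings reached so far
depth 3: 6 markings reached so far
depth 4: 6 markings reached so far
(frontier empty at depth 4; search complete)
target is not among the 6 markings reachable within 4 steps

NO — not reachable within 4 firings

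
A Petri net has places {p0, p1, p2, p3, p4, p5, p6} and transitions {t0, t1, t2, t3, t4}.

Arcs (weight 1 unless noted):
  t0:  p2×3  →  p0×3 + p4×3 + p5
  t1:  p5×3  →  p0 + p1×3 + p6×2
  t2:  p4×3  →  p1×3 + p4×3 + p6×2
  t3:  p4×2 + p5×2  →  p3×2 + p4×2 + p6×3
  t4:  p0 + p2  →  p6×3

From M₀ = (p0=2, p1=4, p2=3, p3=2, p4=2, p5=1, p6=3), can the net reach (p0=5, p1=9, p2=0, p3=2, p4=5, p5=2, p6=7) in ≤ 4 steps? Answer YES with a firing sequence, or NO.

depth 0: 1 marking
depth 1: 3 markings reached so far
depth 2: 6 markings reached so far
depth 3: 8 markings reached so far
depth 4: 10 markings reached so far
target is not among the 10 markings reachable within 4 steps

NO — not reachable within 4 firings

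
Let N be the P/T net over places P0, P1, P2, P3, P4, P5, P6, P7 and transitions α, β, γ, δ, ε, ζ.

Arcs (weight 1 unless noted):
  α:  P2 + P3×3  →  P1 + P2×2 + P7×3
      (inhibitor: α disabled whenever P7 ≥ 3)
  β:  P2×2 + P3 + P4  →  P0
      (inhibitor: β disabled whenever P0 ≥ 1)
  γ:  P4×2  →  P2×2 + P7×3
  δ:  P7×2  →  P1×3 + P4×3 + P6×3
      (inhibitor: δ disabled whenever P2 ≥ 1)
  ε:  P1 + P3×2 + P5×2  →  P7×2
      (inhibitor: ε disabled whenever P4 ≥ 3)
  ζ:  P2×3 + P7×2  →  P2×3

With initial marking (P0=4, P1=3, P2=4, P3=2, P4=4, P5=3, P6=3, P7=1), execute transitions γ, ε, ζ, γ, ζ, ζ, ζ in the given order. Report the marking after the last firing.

(P0=4, P1=2, P2=8, P3=0, P4=0, P5=1, P6=3, P7=1)

step 1: fire γ:  (P0=4, P1=3, P2=4, P3=2, P4=4, P5=3, P6=3, P7=1) → (P0=4, P1=3, P2=6, P3=2, P4=2, P5=3, P6=3, P7=4)
step 2: fire ε:  (P0=4, P1=3, P2=6, P3=2, P4=2, P5=3, P6=3, P7=4) → (P0=4, P1=2, P2=6, P3=0, P4=2, P5=1, P6=3, P7=6)
step 3: fire ζ:  (P0=4, P1=2, P2=6, P3=0, P4=2, P5=1, P6=3, P7=6) → (P0=4, P1=2, P2=6, P3=0, P4=2, P5=1, P6=3, P7=4)
step 4: fire γ:  (P0=4, P1=2, P2=6, P3=0, P4=2, P5=1, P6=3, P7=4) → (P0=4, P1=2, P2=8, P3=0, P4=0, P5=1, P6=3, P7=7)
step 5: fire ζ:  (P0=4, P1=2, P2=8, P3=0, P4=0, P5=1, P6=3, P7=7) → (P0=4, P1=2, P2=8, P3=0, P4=0, P5=1, P6=3, P7=5)
step 6: fire ζ:  (P0=4, P1=2, P2=8, P3=0, P4=0, P5=1, P6=3, P7=5) → (P0=4, P1=2, P2=8, P3=0, P4=0, P5=1, P6=3, P7=3)
step 7: fire ζ:  (P0=4, P1=2, P2=8, P3=0, P4=0, P5=1, P6=3, P7=3) → (P0=4, P1=2, P2=8, P3=0, P4=0, P5=1, P6=3, P7=1)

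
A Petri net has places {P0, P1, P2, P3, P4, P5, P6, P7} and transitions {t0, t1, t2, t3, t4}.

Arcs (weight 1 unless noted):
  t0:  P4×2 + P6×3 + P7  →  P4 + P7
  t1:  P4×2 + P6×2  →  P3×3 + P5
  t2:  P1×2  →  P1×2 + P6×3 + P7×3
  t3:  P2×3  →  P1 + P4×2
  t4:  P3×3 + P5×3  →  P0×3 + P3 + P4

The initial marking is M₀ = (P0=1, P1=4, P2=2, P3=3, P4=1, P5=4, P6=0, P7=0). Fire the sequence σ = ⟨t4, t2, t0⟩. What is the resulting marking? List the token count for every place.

step 1: fire t4:  (P0=1, P1=4, P2=2, P3=3, P4=1, P5=4, P6=0, P7=0) → (P0=4, P1=4, P2=2, P3=1, P4=2, P5=1, P6=0, P7=0)
step 2: fire t2:  (P0=4, P1=4, P2=2, P3=1, P4=2, P5=1, P6=0, P7=0) → (P0=4, P1=4, P2=2, P3=1, P4=2, P5=1, P6=3, P7=3)
step 3: fire t0:  (P0=4, P1=4, P2=2, P3=1, P4=2, P5=1, P6=3, P7=3) → (P0=4, P1=4, P2=2, P3=1, P4=1, P5=1, P6=0, P7=3)

(P0=4, P1=4, P2=2, P3=1, P4=1, P5=1, P6=0, P7=3)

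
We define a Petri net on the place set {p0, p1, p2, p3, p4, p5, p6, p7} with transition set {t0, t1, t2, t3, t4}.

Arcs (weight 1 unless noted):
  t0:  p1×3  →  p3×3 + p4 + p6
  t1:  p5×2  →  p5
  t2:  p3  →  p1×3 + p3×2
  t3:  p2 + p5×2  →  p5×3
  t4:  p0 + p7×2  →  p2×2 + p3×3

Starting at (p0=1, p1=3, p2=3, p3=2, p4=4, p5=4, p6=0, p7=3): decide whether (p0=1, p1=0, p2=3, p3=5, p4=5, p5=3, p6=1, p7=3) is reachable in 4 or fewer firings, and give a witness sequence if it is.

step 1: fire t0:  (p0=1, p1=3, p2=3, p3=2, p4=4, p5=4, p6=0, p7=3) → (p0=1, p1=0, p2=3, p3=5, p4=5, p5=4, p6=1, p7=3)
step 2: fire t1:  (p0=1, p1=0, p2=3, p3=5, p4=5, p5=4, p6=1, p7=3) → (p0=1, p1=0, p2=3, p3=5, p4=5, p5=3, p6=1, p7=3)

YES — reachable via ⟨t0, t1⟩ (2 firings)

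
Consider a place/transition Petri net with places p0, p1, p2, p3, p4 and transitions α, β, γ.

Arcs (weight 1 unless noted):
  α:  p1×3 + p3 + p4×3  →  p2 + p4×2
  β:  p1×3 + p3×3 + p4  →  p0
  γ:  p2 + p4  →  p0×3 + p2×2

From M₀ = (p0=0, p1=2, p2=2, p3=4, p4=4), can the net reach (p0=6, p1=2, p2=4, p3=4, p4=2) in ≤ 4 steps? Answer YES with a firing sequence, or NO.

YES — reachable via ⟨γ, γ⟩ (2 firings)

step 1: fire γ:  (p0=0, p1=2, p2=2, p3=4, p4=4) → (p0=3, p1=2, p2=3, p3=4, p4=3)
step 2: fire γ:  (p0=3, p1=2, p2=3, p3=4, p4=3) → (p0=6, p1=2, p2=4, p3=4, p4=2)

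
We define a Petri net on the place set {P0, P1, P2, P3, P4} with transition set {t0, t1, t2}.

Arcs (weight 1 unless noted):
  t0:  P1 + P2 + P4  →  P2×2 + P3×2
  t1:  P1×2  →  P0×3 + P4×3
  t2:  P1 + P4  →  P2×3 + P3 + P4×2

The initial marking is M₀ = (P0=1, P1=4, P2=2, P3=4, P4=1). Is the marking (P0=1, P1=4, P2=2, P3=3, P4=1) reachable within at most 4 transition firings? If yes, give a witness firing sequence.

depth 0: 1 marking
depth 1: 4 markings reached so far
depth 2: 9 markings reached so far
depth 3: 15 markings reached so far
depth 4: 18 markings reached so far
target is not among the 18 markings reachable within 4 steps

NO — not reachable within 4 firings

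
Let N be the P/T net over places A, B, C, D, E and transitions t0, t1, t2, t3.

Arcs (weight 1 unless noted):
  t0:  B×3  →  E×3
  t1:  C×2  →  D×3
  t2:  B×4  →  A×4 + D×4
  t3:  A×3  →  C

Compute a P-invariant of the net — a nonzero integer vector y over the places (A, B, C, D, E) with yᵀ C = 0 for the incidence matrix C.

y = (A:1, B:3, C:3, D:2, E:3)

Incidence matrix C (rows=places, cols=transitions):
       t0   t1   t2   t3
    A   0    0    4   -3
    B  -3    0   -4    0
    C   0   -2    0    1
    D   0    3    4    0
    E   3    0    0    0

Candidate y = [1, 3, 3, 2, 3]; check y·C column-wise:
  col t0: 1·0 + 3·-3 + 3·0 + 2·0 + 3·3 = 0
  col t1: 1·0 + 3·0 + 3·-2 + 2·3 + 3·0 = 0
  col t2: 1·4 + 3·-4 + 3·0 + 2·4 + 3·0 = 0
  col t3: 1·-3 + 3·0 + 3·1 + 2·0 + 3·0 = 0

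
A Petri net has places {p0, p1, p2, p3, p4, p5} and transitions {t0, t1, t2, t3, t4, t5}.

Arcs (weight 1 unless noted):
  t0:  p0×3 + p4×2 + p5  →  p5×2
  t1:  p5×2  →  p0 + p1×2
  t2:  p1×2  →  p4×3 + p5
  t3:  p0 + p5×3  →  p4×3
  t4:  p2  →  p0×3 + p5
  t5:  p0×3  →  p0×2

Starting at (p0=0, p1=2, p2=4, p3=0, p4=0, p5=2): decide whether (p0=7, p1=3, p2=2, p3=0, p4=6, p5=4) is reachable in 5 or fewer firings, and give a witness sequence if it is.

depth 0: 1 marking
depth 1: 4 markings reached so far
depth 2: 10 markings reached so far
depth 3: 22 markings reached so far
depth 4: 43 markings reached so far
depth 5: 82 markings reached so far
target is not among the 82 markings reachable within 5 steps

NO — not reachable within 5 firings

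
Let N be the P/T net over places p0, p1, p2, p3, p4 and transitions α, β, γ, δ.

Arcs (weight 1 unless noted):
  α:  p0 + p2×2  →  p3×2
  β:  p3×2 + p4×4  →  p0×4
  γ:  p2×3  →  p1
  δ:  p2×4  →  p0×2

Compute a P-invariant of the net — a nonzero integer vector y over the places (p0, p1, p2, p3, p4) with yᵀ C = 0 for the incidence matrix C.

y = (p0:2, p1:3, p2:1, p3:2, p4:1)

Incidence matrix C (rows=places, cols=transitions):
        α    β    γ    δ
   p0  -1    4    0    2
   p1   0    0    1    0
   p2  -2    0   -3   -4
   p3   2   -2    0    0
   p4   0   -4    0    0

Candidate y = [2, 3, 1, 2, 1]; check y·C column-wise:
  col α: 2·-1 + 3·0 + 1·-2 + 2·2 + 1·0 = 0
  col β: 2·4 + 3·0 + 1·0 + 2·-2 + 1·-4 = 0
  col γ: 2·0 + 3·1 + 1·-3 + 2·0 + 1·0 = 0
  col δ: 2·2 + 3·0 + 1·-4 + 2·0 + 1·0 = 0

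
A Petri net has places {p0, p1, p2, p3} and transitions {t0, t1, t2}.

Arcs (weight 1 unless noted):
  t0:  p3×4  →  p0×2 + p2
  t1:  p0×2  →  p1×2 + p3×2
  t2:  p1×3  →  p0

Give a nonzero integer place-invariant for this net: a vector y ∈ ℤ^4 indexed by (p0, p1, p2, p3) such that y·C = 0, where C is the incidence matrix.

y = (p0:3, p1:1, p2:2, p3:2)

Incidence matrix C (rows=places, cols=transitions):
       t0   t1   t2
   p0   2   -2    1
   p1   0    2   -3
   p2   1    0    0
   p3  -4    2    0

Candidate y = [3, 1, 2, 2]; check y·C column-wise:
  col t0: 3·2 + 1·0 + 2·1 + 2·-4 = 0
  col t1: 3·-2 + 1·2 + 2·0 + 2·2 = 0
  col t2: 3·1 + 1·-3 + 2·0 + 2·0 = 0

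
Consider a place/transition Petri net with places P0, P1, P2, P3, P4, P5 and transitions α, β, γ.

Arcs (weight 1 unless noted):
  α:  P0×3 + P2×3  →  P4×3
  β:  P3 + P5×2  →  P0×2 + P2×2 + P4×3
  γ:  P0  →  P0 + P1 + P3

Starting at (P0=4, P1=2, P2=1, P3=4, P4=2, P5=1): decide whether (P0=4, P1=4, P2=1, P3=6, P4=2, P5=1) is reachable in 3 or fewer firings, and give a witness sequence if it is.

step 1: fire γ:  (P0=4, P1=2, P2=1, P3=4, P4=2, P5=1) → (P0=4, P1=3, P2=1, P3=5, P4=2, P5=1)
step 2: fire γ:  (P0=4, P1=3, P2=1, P3=5, P4=2, P5=1) → (P0=4, P1=4, P2=1, P3=6, P4=2, P5=1)

YES — reachable via ⟨γ, γ⟩ (2 firings)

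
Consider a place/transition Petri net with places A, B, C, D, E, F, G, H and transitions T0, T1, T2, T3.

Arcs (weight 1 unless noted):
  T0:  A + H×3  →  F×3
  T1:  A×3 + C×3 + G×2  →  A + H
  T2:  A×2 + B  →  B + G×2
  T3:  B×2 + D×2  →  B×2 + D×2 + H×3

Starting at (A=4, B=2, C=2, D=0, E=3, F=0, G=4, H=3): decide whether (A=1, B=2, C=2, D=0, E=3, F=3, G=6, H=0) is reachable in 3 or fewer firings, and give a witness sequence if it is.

step 1: fire T0:  (A=4, B=2, C=2, D=0, E=3, F=0, G=4, H=3) → (A=3, B=2, C=2, D=0, E=3, F=3, G=4, H=0)
step 2: fire T2:  (A=3, B=2, C=2, D=0, E=3, F=3, G=4, H=0) → (A=1, B=2, C=2, D=0, E=3, F=3, G=6, H=0)

YES — reachable via ⟨T0, T2⟩ (2 firings)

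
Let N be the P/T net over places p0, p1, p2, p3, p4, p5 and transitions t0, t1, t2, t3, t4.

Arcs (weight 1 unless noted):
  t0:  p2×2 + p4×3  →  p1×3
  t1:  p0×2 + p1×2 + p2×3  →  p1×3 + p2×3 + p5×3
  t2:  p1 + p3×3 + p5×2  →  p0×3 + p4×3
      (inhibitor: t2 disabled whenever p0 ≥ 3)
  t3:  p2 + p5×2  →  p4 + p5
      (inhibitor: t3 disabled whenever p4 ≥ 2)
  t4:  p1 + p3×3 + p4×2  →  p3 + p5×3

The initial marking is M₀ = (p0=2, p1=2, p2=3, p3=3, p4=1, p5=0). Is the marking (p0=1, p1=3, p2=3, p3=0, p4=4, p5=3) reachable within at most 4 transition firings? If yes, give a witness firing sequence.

NO — not reachable within 4 firings

depth 0: 1 marking
depth 1: 2 markings reached so far
depth 2: 4 markings reached so far
depth 3: 8 markings reached so far
depth 4: 11 markings reached so far
target is not among the 11 markings reachable within 4 steps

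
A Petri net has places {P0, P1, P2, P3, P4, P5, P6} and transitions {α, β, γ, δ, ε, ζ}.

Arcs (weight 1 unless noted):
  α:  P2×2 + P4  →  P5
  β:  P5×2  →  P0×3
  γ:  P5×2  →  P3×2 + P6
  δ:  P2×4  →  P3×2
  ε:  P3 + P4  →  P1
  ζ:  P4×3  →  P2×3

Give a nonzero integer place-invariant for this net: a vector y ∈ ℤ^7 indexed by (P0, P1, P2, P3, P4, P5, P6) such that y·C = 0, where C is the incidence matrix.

y = (P0:2, P1:3, P2:1, P3:2, P4:1, P5:3, P6:2)

Incidence matrix C (rows=places, cols=transitions):
        α    β    γ    δ    ε    ζ
   P0   0    3    0    0    0    0
   P1   0    0    0    0    1    0
   P2  -2    0    0   -4    0    3
   P3   0    0    2    2   -1    0
   P4  -1    0    0    0   -1   -3
   P5   1   -2   -2    0    0    0
   P6   0    0    1    0    0    0

Candidate y = [2, 3, 1, 2, 1, 3, 2]; check y·C column-wise:
  col α: 2·0 + 3·0 + 1·-2 + 2·0 + 1·-1 + 3·1 + 2·0 = 0
  col β: 2·3 + 3·0 + 1·0 + 2·0 + 1·0 + 3·-2 + 2·0 = 0
  col γ: 2·0 + 3·0 + 1·0 + 2·2 + 1·0 + 3·-2 + 2·1 = 0
  col δ: 2·0 + 3·0 + 1·-4 + 2·2 + 1·0 + 3·0 + 2·0 = 0
  col ε: 2·0 + 3·1 + 1·0 + 2·-1 + 1·-1 + 3·0 + 2·0 = 0
  col ζ: 2·0 + 3·0 + 1·3 + 2·0 + 1·-3 + 3·0 + 2·0 = 0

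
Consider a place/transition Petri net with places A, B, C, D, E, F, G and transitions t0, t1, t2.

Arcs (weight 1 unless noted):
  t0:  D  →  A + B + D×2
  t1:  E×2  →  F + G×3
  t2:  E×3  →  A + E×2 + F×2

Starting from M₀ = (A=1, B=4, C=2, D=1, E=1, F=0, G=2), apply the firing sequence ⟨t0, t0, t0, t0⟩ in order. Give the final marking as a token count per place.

step 1: fire t0:  (A=1, B=4, C=2, D=1, E=1, F=0, G=2) → (A=2, B=5, C=2, D=2, E=1, F=0, G=2)
step 2: fire t0:  (A=2, B=5, C=2, D=2, E=1, F=0, G=2) → (A=3, B=6, C=2, D=3, E=1, F=0, G=2)
step 3: fire t0:  (A=3, B=6, C=2, D=3, E=1, F=0, G=2) → (A=4, B=7, C=2, D=4, E=1, F=0, G=2)
step 4: fire t0:  (A=4, B=7, C=2, D=4, E=1, F=0, G=2) → (A=5, B=8, C=2, D=5, E=1, F=0, G=2)

(A=5, B=8, C=2, D=5, E=1, F=0, G=2)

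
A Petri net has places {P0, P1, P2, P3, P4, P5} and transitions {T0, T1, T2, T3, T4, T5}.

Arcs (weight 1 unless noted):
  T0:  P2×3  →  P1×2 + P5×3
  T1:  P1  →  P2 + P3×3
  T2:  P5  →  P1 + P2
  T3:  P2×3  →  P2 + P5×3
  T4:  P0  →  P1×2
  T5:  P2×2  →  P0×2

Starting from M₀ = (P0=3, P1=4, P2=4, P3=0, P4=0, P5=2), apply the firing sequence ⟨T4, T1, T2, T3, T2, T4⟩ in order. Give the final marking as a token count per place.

(P0=1, P1=9, P2=5, P3=3, P4=0, P5=3)

step 1: fire T4:  (P0=3, P1=4, P2=4, P3=0, P4=0, P5=2) → (P0=2, P1=6, P2=4, P3=0, P4=0, P5=2)
step 2: fire T1:  (P0=2, P1=6, P2=4, P3=0, P4=0, P5=2) → (P0=2, P1=5, P2=5, P3=3, P4=0, P5=2)
step 3: fire T2:  (P0=2, P1=5, P2=5, P3=3, P4=0, P5=2) → (P0=2, P1=6, P2=6, P3=3, P4=0, P5=1)
step 4: fire T3:  (P0=2, P1=6, P2=6, P3=3, P4=0, P5=1) → (P0=2, P1=6, P2=4, P3=3, P4=0, P5=4)
step 5: fire T2:  (P0=2, P1=6, P2=4, P3=3, P4=0, P5=4) → (P0=2, P1=7, P2=5, P3=3, P4=0, P5=3)
step 6: fire T4:  (P0=2, P1=7, P2=5, P3=3, P4=0, P5=3) → (P0=1, P1=9, P2=5, P3=3, P4=0, P5=3)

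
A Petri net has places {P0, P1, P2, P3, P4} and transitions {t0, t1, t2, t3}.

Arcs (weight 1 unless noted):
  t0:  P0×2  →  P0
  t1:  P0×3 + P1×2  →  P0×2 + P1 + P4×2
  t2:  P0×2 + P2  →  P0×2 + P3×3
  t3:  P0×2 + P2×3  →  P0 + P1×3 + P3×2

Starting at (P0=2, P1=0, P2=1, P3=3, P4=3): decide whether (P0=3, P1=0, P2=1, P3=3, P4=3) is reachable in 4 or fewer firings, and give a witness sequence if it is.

depth 0: 1 marking
depth 1: 3 markings reached so far
depth 2: 4 markings reached so far
depth 3: 4 markings reached so far
(frontier empty at depth 3; search complete)
target is not among the 4 markings reachable within 4 steps

NO — not reachable within 4 firings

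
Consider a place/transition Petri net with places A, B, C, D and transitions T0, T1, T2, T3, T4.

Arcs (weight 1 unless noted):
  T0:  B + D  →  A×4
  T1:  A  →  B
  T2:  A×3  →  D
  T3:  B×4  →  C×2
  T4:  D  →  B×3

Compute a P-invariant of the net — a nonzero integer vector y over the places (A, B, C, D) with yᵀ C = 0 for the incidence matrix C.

y = (A:1, B:1, C:2, D:3)

Incidence matrix C (rows=places, cols=transitions):
       T0   T1   T2   T3   T4
    A   4   -1   -3    0    0
    B  -1    1    0   -4    3
    C   0    0    0    2    0
    D  -1    0    1    0   -1

Candidate y = [1, 1, 2, 3]; check y·C column-wise:
  col T0: 1·4 + 1·-1 + 2·0 + 3·-1 = 0
  col T1: 1·-1 + 1·1 + 2·0 + 3·0 = 0
  col T2: 1·-3 + 1·0 + 2·0 + 3·1 = 0
  col T3: 1·0 + 1·-4 + 2·2 + 3·0 = 0
  col T4: 1·0 + 1·3 + 2·0 + 3·-1 = 0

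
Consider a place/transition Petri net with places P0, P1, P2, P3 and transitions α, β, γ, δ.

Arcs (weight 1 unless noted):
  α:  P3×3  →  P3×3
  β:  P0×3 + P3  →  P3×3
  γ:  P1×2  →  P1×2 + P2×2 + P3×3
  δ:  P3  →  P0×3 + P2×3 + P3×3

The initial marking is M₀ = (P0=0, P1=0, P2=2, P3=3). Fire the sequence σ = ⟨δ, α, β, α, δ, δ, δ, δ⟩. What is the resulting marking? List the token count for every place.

(P0=12, P1=0, P2=17, P3=15)

step 1: fire δ:  (P0=0, P1=0, P2=2, P3=3) → (P0=3, P1=0, P2=5, P3=5)
step 2: fire α:  (P0=3, P1=0, P2=5, P3=5) → (P0=3, P1=0, P2=5, P3=5)
step 3: fire β:  (P0=3, P1=0, P2=5, P3=5) → (P0=0, P1=0, P2=5, P3=7)
step 4: fire α:  (P0=0, P1=0, P2=5, P3=7) → (P0=0, P1=0, P2=5, P3=7)
step 5: fire δ:  (P0=0, P1=0, P2=5, P3=7) → (P0=3, P1=0, P2=8, P3=9)
step 6: fire δ:  (P0=3, P1=0, P2=8, P3=9) → (P0=6, P1=0, P2=11, P3=11)
step 7: fire δ:  (P0=6, P1=0, P2=11, P3=11) → (P0=9, P1=0, P2=14, P3=13)
step 8: fire δ:  (P0=9, P1=0, P2=14, P3=13) → (P0=12, P1=0, P2=17, P3=15)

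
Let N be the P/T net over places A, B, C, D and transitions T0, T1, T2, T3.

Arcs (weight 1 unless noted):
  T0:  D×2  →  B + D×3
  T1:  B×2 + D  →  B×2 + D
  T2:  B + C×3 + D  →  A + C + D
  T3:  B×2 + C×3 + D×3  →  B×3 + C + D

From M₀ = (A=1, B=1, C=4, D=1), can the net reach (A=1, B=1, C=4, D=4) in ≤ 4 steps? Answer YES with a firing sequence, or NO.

depth 0: 1 marking
depth 1: 2 markings reached so far
depth 2: 2 markings reached so far
(frontier empty at depth 2; search complete)
target is not among the 2 markings reachable within 4 steps

NO — not reachable within 4 firings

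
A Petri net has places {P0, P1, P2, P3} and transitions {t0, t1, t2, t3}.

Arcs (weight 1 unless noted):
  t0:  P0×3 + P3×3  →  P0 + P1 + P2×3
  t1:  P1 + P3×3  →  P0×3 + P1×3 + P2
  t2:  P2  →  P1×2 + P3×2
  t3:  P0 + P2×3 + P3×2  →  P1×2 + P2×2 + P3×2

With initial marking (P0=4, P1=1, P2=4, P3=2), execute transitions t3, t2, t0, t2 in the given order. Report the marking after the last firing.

(P0=1, P1=8, P2=4, P3=3)

step 1: fire t3:  (P0=4, P1=1, P2=4, P3=2) → (P0=3, P1=3, P2=3, P3=2)
step 2: fire t2:  (P0=3, P1=3, P2=3, P3=2) → (P0=3, P1=5, P2=2, P3=4)
step 3: fire t0:  (P0=3, P1=5, P2=2, P3=4) → (P0=1, P1=6, P2=5, P3=1)
step 4: fire t2:  (P0=1, P1=6, P2=5, P3=1) → (P0=1, P1=8, P2=4, P3=3)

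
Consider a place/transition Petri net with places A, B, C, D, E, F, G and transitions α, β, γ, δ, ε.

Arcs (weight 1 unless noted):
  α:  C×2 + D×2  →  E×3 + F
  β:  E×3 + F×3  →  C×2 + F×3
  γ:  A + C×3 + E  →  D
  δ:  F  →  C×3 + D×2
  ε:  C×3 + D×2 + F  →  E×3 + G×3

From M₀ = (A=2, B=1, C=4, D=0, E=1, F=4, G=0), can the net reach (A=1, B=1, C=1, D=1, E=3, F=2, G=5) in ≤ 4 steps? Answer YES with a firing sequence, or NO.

depth 0: 1 marking
depth 1: 3 markings reached so far
depth 2: 7 markings reached so far
depth 3: 14 markings reached so far
depth 4: 25 markings reached so far
target is not among the 25 markings reachable within 4 steps

NO — not reachable within 4 firings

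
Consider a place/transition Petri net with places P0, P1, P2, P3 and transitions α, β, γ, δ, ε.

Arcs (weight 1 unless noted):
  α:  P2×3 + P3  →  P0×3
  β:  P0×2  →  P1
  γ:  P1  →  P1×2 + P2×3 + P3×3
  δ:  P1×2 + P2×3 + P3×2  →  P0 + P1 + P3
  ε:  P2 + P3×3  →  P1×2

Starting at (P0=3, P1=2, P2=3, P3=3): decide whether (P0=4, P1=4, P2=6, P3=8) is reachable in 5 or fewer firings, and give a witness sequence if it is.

NO — not reachable within 5 firings

depth 0: 1 marking
depth 1: 6 markings reached so far
depth 2: 14 markings reached so far
depth 3: 30 markings reached so far
depth 4: 53 markings reached so far
depth 5: 91 markings reached so far
target is not among the 91 markings reachable within 5 steps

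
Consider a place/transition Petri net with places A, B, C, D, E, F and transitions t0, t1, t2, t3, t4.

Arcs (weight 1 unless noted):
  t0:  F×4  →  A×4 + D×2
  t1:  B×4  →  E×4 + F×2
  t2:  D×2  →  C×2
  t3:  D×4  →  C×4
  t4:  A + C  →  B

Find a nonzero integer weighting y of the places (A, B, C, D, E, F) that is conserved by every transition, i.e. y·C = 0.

y = (A:1, B:-1, C:-2, D:-2, E:-1, F:0)

Incidence matrix C (rows=places, cols=transitions):
       t0   t1   t2   t3   t4
    A   4    0    0    0   -1
    B   0   -4    0    0    1
    C   0    0    2    4   -1
    D   2    0   -2   -4    0
    E   0    4    0    0    0
    F  -4    2    0    0    0

Candidate y = [1, -1, -2, -2, -1, 0]; check y·C column-wise:
  col t0: 1·4 + -1·0 + -2·0 + -2·2 + -1·0 + 0·-4 = 0
  col t1: 1·0 + -1·-4 + -2·0 + -2·0 + -1·4 + 0·2 = 0
  col t2: 1·0 + -1·0 + -2·2 + -2·-2 + -1·0 = 0
  col t3: 1·0 + -1·0 + -2·4 + -2·-4 + -1·0 = 0
  col t4: 1·-1 + -1·1 + -2·-1 + -2·0 + -1·0 = 0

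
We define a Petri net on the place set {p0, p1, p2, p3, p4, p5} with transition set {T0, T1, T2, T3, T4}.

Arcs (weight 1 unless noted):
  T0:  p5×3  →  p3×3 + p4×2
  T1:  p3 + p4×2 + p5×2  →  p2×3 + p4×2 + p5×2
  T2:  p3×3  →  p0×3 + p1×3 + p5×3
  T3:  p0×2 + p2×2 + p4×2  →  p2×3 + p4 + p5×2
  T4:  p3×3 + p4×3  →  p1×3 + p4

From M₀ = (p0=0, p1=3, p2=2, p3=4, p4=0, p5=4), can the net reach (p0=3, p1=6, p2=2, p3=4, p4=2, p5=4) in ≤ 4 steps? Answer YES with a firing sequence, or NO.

YES — reachable via ⟨T0, T2⟩ (2 firings)

step 1: fire T0:  (p0=0, p1=3, p2=2, p3=4, p4=0, p5=4) → (p0=0, p1=3, p2=2, p3=7, p4=2, p5=1)
step 2: fire T2:  (p0=0, p1=3, p2=2, p3=7, p4=2, p5=1) → (p0=3, p1=6, p2=2, p3=4, p4=2, p5=4)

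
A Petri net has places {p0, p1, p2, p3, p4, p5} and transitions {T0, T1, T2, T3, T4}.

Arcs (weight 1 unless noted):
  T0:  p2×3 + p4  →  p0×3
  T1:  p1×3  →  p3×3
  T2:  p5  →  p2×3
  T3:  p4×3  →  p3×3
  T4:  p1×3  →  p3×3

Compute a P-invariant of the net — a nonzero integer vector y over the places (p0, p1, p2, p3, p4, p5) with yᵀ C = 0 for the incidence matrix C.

y = (p0:1, p1:3, p2:0, p3:3, p4:3, p5:0)

Incidence matrix C (rows=places, cols=transitions):
       T0   T1   T2   T3   T4
   p0   3    0    0    0    0
   p1   0   -3    0    0   -3
   p2  -3    0    3    0    0
   p3   0    3    0    3    3
   p4  -1    0    0   -3    0
   p5   0    0   -1    0    0

Candidate y = [1, 3, 0, 3, 3, 0]; check y·C column-wise:
  col T0: 1·3 + 3·0 + 0·-3 + 3·0 + 3·-1 = 0
  col T1: 1·0 + 3·-3 + 3·3 + 3·0 = 0
  col T2: 1·0 + 3·0 + 0·3 + 3·0 + 3·0 + 0·-1 = 0
  col T3: 1·0 + 3·0 + 3·3 + 3·-3 = 0
  col T4: 1·0 + 3·-3 + 3·3 + 3·0 = 0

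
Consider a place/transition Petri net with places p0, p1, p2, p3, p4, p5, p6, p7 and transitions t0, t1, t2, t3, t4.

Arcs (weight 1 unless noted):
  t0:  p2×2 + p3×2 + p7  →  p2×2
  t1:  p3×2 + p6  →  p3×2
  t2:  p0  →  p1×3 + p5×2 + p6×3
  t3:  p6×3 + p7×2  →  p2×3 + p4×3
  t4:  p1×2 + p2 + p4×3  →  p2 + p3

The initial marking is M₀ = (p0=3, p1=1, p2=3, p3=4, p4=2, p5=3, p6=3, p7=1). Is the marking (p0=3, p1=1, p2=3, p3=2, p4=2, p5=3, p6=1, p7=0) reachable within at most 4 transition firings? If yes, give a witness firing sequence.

step 1: fire t0:  (p0=3, p1=1, p2=3, p3=4, p4=2, p5=3, p6=3, p7=1) → (p0=3, p1=1, p2=3, p3=2, p4=2, p5=3, p6=3, p7=0)
step 2: fire t1:  (p0=3, p1=1, p2=3, p3=2, p4=2, p5=3, p6=3, p7=0) → (p0=3, p1=1, p2=3, p3=2, p4=2, p5=3, p6=2, p7=0)
step 3: fire t1:  (p0=3, p1=1, p2=3, p3=2, p4=2, p5=3, p6=2, p7=0) → (p0=3, p1=1, p2=3, p3=2, p4=2, p5=3, p6=1, p7=0)

YES — reachable via ⟨t0, t1, t1⟩ (3 firings)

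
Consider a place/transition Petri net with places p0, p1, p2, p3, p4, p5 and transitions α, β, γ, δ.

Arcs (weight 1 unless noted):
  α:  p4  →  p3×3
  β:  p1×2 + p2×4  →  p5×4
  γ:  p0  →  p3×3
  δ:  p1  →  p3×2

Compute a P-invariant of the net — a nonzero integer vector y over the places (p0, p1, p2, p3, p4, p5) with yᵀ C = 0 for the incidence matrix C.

Incidence matrix C (rows=places, cols=transitions):
        α    β    γ    δ
   p0   0    0   -1    0
   p1   0   -2    0   -1
   p2   0   -4    0    0
   p3   3    0    3    2
   p4  -1    0    0    0
   p5   0    4    0    0

Candidate y = [3, 2, -1, 1, 3, 0]; check y·C column-wise:
  col α: 3·0 + 2·0 + -1·0 + 1·3 + 3·-1 = 0
  col β: 3·0 + 2·-2 + -1·-4 + 1·0 + 3·0 + 0·4 = 0
  col γ: 3·-1 + 2·0 + -1·0 + 1·3 + 3·0 = 0
  col δ: 3·0 + 2·-1 + -1·0 + 1·2 + 3·0 = 0

y = (p0:3, p1:2, p2:-1, p3:1, p4:3, p5:0)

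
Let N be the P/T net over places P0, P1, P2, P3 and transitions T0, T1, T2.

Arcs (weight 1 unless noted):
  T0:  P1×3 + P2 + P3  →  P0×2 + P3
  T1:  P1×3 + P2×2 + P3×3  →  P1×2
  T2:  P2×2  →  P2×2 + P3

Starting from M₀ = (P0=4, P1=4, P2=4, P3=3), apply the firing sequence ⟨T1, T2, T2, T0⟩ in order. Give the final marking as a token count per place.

(P0=6, P1=0, P2=1, P3=2)

step 1: fire T1:  (P0=4, P1=4, P2=4, P3=3) → (P0=4, P1=3, P2=2, P3=0)
step 2: fire T2:  (P0=4, P1=3, P2=2, P3=0) → (P0=4, P1=3, P2=2, P3=1)
step 3: fire T2:  (P0=4, P1=3, P2=2, P3=1) → (P0=4, P1=3, P2=2, P3=2)
step 4: fire T0:  (P0=4, P1=3, P2=2, P3=2) → (P0=6, P1=0, P2=1, P3=2)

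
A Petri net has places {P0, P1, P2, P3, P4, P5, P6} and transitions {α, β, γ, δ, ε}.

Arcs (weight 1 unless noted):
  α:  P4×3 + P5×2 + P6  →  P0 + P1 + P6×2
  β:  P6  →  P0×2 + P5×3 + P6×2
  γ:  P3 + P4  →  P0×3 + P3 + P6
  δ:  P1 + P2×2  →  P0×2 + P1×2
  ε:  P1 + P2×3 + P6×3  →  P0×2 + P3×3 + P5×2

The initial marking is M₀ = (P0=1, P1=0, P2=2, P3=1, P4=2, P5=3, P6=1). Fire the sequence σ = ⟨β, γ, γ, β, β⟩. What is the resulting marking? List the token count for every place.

step 1: fire β:  (P0=1, P1=0, P2=2, P3=1, P4=2, P5=3, P6=1) → (P0=3, P1=0, P2=2, P3=1, P4=2, P5=6, P6=2)
step 2: fire γ:  (P0=3, P1=0, P2=2, P3=1, P4=2, P5=6, P6=2) → (P0=6, P1=0, P2=2, P3=1, P4=1, P5=6, P6=3)
step 3: fire γ:  (P0=6, P1=0, P2=2, P3=1, P4=1, P5=6, P6=3) → (P0=9, P1=0, P2=2, P3=1, P4=0, P5=6, P6=4)
step 4: fire β:  (P0=9, P1=0, P2=2, P3=1, P4=0, P5=6, P6=4) → (P0=11, P1=0, P2=2, P3=1, P4=0, P5=9, P6=5)
step 5: fire β:  (P0=11, P1=0, P2=2, P3=1, P4=0, P5=9, P6=5) → (P0=13, P1=0, P2=2, P3=1, P4=0, P5=12, P6=6)

(P0=13, P1=0, P2=2, P3=1, P4=0, P5=12, P6=6)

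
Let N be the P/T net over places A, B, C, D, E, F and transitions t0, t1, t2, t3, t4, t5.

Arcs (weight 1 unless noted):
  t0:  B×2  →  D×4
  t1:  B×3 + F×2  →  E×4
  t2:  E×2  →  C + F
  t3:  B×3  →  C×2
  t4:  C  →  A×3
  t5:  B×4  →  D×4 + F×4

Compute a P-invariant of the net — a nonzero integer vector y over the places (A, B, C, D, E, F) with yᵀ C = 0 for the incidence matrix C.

y = (A:1, B:2, C:3, D:1, E:2, F:1)

Incidence matrix C (rows=places, cols=transitions):
       t0   t1   t2   t3   t4   t5
    A   0    0    0    0    3    0
    B  -2   -3    0   -3    0   -4
    C   0    0    1    2   -1    0
    D   4    0    0    0    0    4
    E   0    4   -2    0    0    0
    F   0   -2    1    0    0    4

Candidate y = [1, 2, 3, 1, 2, 1]; check y·C column-wise:
  col t0: 1·0 + 2·-2 + 3·0 + 1·4 + 2·0 + 1·0 = 0
  col t1: 1·0 + 2·-3 + 3·0 + 1·0 + 2·4 + 1·-2 = 0
  col t2: 1·0 + 2·0 + 3·1 + 1·0 + 2·-2 + 1·1 = 0
  col t3: 1·0 + 2·-3 + 3·2 + 1·0 + 2·0 + 1·0 = 0
  col t4: 1·3 + 2·0 + 3·-1 + 1·0 + 2·0 + 1·0 = 0
  col t5: 1·0 + 2·-4 + 3·0 + 1·4 + 2·0 + 1·4 = 0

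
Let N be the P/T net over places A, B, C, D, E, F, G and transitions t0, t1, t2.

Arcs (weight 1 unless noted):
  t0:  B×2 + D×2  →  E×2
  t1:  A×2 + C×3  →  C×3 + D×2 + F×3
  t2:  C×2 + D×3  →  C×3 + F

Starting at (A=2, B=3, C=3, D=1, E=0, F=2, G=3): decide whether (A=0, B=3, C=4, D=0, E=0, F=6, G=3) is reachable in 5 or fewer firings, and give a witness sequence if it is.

YES — reachable via ⟨t1, t2⟩ (2 firings)

step 1: fire t1:  (A=2, B=3, C=3, D=1, E=0, F=2, G=3) → (A=0, B=3, C=3, D=3, E=0, F=5, G=3)
step 2: fire t2:  (A=0, B=3, C=3, D=3, E=0, F=5, G=3) → (A=0, B=3, C=4, D=0, E=0, F=6, G=3)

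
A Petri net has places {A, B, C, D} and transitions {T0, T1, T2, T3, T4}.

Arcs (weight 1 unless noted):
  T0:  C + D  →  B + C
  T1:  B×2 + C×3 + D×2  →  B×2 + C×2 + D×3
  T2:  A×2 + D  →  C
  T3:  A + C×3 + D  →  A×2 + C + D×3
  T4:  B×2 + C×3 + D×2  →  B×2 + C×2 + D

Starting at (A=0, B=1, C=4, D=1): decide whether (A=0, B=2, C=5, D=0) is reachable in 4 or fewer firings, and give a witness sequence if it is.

NO — not reachable within 4 firings

depth 0: 1 marking
depth 1: 2 markings reached so far
depth 2: 2 markings reached so far
(frontier empty at depth 2; search complete)
target is not among the 2 markings reachable within 4 steps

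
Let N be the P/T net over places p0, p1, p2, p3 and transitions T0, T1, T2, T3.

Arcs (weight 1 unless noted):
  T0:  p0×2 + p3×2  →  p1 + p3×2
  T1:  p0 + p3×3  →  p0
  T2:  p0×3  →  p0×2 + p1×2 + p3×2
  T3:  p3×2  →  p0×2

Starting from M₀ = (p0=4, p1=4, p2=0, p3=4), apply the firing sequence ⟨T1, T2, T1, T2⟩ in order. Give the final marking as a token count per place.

step 1: fire T1:  (p0=4, p1=4, p2=0, p3=4) → (p0=4, p1=4, p2=0, p3=1)
step 2: fire T2:  (p0=4, p1=4, p2=0, p3=1) → (p0=3, p1=6, p2=0, p3=3)
step 3: fire T1:  (p0=3, p1=6, p2=0, p3=3) → (p0=3, p1=6, p2=0, p3=0)
step 4: fire T2:  (p0=3, p1=6, p2=0, p3=0) → (p0=2, p1=8, p2=0, p3=2)

(p0=2, p1=8, p2=0, p3=2)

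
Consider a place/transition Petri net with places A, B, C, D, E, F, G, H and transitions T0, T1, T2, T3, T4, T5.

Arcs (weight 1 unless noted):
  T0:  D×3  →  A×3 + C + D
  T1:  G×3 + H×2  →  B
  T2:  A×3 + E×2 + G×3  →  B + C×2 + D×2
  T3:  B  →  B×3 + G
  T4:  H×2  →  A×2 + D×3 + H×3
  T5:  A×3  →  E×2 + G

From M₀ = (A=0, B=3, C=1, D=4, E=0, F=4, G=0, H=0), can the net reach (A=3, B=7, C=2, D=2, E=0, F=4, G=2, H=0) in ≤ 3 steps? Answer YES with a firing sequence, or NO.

YES — reachable via ⟨T0, T3, T3⟩ (3 firings)

step 1: fire T0:  (A=0, B=3, C=1, D=4, E=0, F=4, G=0, H=0) → (A=3, B=3, C=2, D=2, E=0, F=4, G=0, H=0)
step 2: fire T3:  (A=3, B=3, C=2, D=2, E=0, F=4, G=0, H=0) → (A=3, B=5, C=2, D=2, E=0, F=4, G=1, H=0)
step 3: fire T3:  (A=3, B=5, C=2, D=2, E=0, F=4, G=1, H=0) → (A=3, B=7, C=2, D=2, E=0, F=4, G=2, H=0)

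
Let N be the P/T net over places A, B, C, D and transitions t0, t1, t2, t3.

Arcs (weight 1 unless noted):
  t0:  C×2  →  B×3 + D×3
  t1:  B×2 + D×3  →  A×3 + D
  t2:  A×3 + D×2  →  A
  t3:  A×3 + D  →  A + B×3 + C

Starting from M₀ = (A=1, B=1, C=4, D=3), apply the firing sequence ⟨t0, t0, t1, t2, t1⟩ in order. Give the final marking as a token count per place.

step 1: fire t0:  (A=1, B=1, C=4, D=3) → (A=1, B=4, C=2, D=6)
step 2: fire t0:  (A=1, B=4, C=2, D=6) → (A=1, B=7, C=0, D=9)
step 3: fire t1:  (A=1, B=7, C=0, D=9) → (A=4, B=5, C=0, D=7)
step 4: fire t2:  (A=4, B=5, C=0, D=7) → (A=2, B=5, C=0, D=5)
step 5: fire t1:  (A=2, B=5, C=0, D=5) → (A=5, B=3, C=0, D=3)

(A=5, B=3, C=0, D=3)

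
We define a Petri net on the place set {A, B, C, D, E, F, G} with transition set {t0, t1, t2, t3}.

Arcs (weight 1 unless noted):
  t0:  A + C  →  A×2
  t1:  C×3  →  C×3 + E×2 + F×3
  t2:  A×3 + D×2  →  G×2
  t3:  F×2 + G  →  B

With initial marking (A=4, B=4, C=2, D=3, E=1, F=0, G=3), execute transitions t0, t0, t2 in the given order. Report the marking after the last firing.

(A=3, B=4, C=0, D=1, E=1, F=0, G=5)

step 1: fire t0:  (A=4, B=4, C=2, D=3, E=1, F=0, G=3) → (A=5, B=4, C=1, D=3, E=1, F=0, G=3)
step 2: fire t0:  (A=5, B=4, C=1, D=3, E=1, F=0, G=3) → (A=6, B=4, C=0, D=3, E=1, F=0, G=3)
step 3: fire t2:  (A=6, B=4, C=0, D=3, E=1, F=0, G=3) → (A=3, B=4, C=0, D=1, E=1, F=0, G=5)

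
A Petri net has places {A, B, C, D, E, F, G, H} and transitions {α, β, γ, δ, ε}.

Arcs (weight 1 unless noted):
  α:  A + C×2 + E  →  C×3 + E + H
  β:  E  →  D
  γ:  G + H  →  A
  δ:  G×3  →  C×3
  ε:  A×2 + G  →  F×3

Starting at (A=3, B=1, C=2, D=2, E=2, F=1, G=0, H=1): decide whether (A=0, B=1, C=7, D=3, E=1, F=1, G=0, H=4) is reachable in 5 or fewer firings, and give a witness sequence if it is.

depth 0: 1 marking
depth 1: 3 markings reached so far
depth 2: 6 markings reached so far
depth 3: 9 markings reached so far
depth 4: 11 markings reached so far
depth 5: 12 markings reached so far
target is not among the 12 markings reachable within 5 steps

NO — not reachable within 5 firings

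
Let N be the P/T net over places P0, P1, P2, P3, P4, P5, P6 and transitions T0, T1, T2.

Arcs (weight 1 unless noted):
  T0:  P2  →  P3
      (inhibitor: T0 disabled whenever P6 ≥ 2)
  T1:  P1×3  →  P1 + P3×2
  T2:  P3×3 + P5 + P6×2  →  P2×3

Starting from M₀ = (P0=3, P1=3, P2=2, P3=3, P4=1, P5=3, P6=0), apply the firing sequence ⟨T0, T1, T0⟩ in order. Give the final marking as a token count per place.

(P0=3, P1=1, P2=0, P3=7, P4=1, P5=3, P6=0)

step 1: fire T0:  (P0=3, P1=3, P2=2, P3=3, P4=1, P5=3, P6=0) → (P0=3, P1=3, P2=1, P3=4, P4=1, P5=3, P6=0)
step 2: fire T1:  (P0=3, P1=3, P2=1, P3=4, P4=1, P5=3, P6=0) → (P0=3, P1=1, P2=1, P3=6, P4=1, P5=3, P6=0)
step 3: fire T0:  (P0=3, P1=1, P2=1, P3=6, P4=1, P5=3, P6=0) → (P0=3, P1=1, P2=0, P3=7, P4=1, P5=3, P6=0)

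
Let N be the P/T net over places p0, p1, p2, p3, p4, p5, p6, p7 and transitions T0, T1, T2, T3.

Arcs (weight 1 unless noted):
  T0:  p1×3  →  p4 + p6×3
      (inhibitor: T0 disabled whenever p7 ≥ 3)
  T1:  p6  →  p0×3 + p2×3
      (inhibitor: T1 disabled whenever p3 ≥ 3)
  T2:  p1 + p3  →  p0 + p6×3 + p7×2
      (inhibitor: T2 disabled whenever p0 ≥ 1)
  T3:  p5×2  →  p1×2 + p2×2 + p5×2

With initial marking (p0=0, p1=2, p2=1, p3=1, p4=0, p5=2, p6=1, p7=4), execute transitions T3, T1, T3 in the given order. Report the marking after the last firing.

step 1: fire T3:  (p0=0, p1=2, p2=1, p3=1, p4=0, p5=2, p6=1, p7=4) → (p0=0, p1=4, p2=3, p3=1, p4=0, p5=2, p6=1, p7=4)
step 2: fire T1:  (p0=0, p1=4, p2=3, p3=1, p4=0, p5=2, p6=1, p7=4) → (p0=3, p1=4, p2=6, p3=1, p4=0, p5=2, p6=0, p7=4)
step 3: fire T3:  (p0=3, p1=4, p2=6, p3=1, p4=0, p5=2, p6=0, p7=4) → (p0=3, p1=6, p2=8, p3=1, p4=0, p5=2, p6=0, p7=4)

(p0=3, p1=6, p2=8, p3=1, p4=0, p5=2, p6=0, p7=4)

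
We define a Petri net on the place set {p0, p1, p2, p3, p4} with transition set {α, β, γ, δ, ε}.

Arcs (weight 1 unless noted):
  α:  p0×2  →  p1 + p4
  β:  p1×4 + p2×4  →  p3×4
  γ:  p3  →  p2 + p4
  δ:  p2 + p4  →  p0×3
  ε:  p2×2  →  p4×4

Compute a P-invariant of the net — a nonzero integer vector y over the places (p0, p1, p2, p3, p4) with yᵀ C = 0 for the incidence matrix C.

Incidence matrix C (rows=places, cols=transitions):
        α    β    γ    δ    ε
   p0  -2    0    0    3    0
   p1   1   -4    0    0    0
   p2   0   -4    1   -1   -2
   p3   0    4   -1    0    0
   p4   1    0    1   -1    4

Candidate y = [1, 1, 2, 3, 1]; check y·C column-wise:
  col α: 1·-2 + 1·1 + 2·0 + 3·0 + 1·1 = 0
  col β: 1·0 + 1·-4 + 2·-4 + 3·4 + 1·0 = 0
  col γ: 1·0 + 1·0 + 2·1 + 3·-1 + 1·1 = 0
  col δ: 1·3 + 1·0 + 2·-1 + 3·0 + 1·-1 = 0
  col ε: 1·0 + 1·0 + 2·-2 + 3·0 + 1·4 = 0

y = (p0:1, p1:1, p2:2, p3:3, p4:1)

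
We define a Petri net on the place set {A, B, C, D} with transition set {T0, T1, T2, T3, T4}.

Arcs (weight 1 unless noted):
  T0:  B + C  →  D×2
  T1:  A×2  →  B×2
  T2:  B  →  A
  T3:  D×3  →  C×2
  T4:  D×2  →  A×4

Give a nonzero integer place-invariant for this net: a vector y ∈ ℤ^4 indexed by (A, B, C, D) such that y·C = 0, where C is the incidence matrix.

Incidence matrix C (rows=places, cols=transitions):
       T0   T1   T2   T3   T4
    A   0   -2    1    0    4
    B  -1    2   -1    0    0
    C  -1    0    0    2    0
    D   2    0    0   -3   -2

Candidate y = [1, 1, 3, 2]; check y·C column-wise:
  col T0: 1·0 + 1·-1 + 3·-1 + 2·2 = 0
  col T1: 1·-2 + 1·2 + 3·0 + 2·0 = 0
  col T2: 1·1 + 1·-1 + 3·0 + 2·0 = 0
  col T3: 1·0 + 1·0 + 3·2 + 2·-3 = 0
  col T4: 1·4 + 1·0 + 3·0 + 2·-2 = 0

y = (A:1, B:1, C:3, D:2)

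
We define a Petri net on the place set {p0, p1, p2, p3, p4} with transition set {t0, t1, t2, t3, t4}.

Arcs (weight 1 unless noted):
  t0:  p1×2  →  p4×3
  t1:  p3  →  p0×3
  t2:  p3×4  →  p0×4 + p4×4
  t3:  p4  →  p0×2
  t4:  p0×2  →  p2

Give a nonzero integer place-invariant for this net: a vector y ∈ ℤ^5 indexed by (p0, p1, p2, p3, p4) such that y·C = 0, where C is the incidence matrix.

y = (p0:1, p1:3, p2:2, p3:3, p4:2)

Incidence matrix C (rows=places, cols=transitions):
       t0   t1   t2   t3   t4
   p0   0    3    4    2   -2
   p1  -2    0    0    0    0
   p2   0    0    0    0    1
   p3   0   -1   -4    0    0
   p4   3    0    4   -1    0

Candidate y = [1, 3, 2, 3, 2]; check y·C column-wise:
  col t0: 1·0 + 3·-2 + 2·0 + 3·0 + 2·3 = 0
  col t1: 1·3 + 3·0 + 2·0 + 3·-1 + 2·0 = 0
  col t2: 1·4 + 3·0 + 2·0 + 3·-4 + 2·4 = 0
  col t3: 1·2 + 3·0 + 2·0 + 3·0 + 2·-1 = 0
  col t4: 1·-2 + 3·0 + 2·1 + 3·0 + 2·0 = 0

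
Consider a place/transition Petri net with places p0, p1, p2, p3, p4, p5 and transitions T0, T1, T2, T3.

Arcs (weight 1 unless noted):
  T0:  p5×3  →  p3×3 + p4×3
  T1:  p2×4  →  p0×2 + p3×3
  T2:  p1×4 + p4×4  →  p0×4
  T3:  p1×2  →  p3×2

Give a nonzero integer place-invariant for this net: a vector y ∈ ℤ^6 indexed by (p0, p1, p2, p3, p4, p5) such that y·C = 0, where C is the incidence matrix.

Incidence matrix C (rows=places, cols=transitions):
       T0   T1   T2   T3
   p0   0    2    4    0
   p1   0    0   -4   -2
   p2   0   -4    0    0
   p3   3    3    0    2
   p4   3    0   -4    0
   p5  -3    0    0    0

Candidate y = [0, 4, 3, 4, -4, 0]; check y·C column-wise:
  col T0: 4·0 + 3·0 + 4·3 + -4·3 + 0·-3 = 0
  col T1: 0·2 + 4·0 + 3·-4 + 4·3 + -4·0 = 0
  col T2: 0·4 + 4·-4 + 3·0 + 4·0 + -4·-4 = 0
  col T3: 4·-2 + 3·0 + 4·2 + -4·0 = 0

y = (p0:0, p1:4, p2:3, p3:4, p4:-4, p5:0)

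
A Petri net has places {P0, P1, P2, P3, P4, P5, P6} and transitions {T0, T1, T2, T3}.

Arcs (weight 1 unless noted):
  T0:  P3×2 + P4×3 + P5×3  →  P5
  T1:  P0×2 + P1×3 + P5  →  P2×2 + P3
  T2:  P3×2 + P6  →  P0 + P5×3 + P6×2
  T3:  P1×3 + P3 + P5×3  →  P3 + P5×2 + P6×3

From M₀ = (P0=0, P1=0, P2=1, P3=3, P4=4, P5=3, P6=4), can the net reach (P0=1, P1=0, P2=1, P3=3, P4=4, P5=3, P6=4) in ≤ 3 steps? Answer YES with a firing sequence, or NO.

depth 0: 1 marking
depth 1: 3 markings reached so far
depth 2: 3 markings reached so far
(frontier empty at depth 2; search complete)
target is not among the 3 markings reachable within 3 steps

NO — not reachable within 3 firings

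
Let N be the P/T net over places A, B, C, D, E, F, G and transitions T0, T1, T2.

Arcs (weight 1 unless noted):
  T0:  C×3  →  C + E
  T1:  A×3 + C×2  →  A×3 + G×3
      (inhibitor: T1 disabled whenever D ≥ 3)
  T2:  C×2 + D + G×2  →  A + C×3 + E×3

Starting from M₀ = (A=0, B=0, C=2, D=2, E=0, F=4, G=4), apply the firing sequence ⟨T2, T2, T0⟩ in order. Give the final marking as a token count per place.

(A=2, B=0, C=2, D=0, E=7, F=4, G=0)

step 1: fire T2:  (A=0, B=0, C=2, D=2, E=0, F=4, G=4) → (A=1, B=0, C=3, D=1, E=3, F=4, G=2)
step 2: fire T2:  (A=1, B=0, C=3, D=1, E=3, F=4, G=2) → (A=2, B=0, C=4, D=0, E=6, F=4, G=0)
step 3: fire T0:  (A=2, B=0, C=4, D=0, E=6, F=4, G=0) → (A=2, B=0, C=2, D=0, E=7, F=4, G=0)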